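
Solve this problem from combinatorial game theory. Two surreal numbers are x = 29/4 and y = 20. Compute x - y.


x = 29/4, y = 20
Converting to common denominator: 4
x = 29/4, y = 80/4
x - y = 29/4 - 20 = -51/4

-51/4


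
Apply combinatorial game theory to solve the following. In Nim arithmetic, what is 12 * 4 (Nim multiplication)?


Nim multiplication is bilinear over XOR: (u XOR v) * w = (u*w) XOR (v*w).
So we split each operand into its bit components and XOR the pairwise Nim products.
12 = 4 + 8 (as XOR of powers of 2).
4 = 4 (as XOR of powers of 2).
Using the standard Nim-product table on single bits:
  2*2 = 3,   2*4 = 8,   2*8 = 12,
  4*4 = 6,   4*8 = 11,  8*8 = 13,
and  1*x = x (identity), k*l = l*k (commutative).
Pairwise Nim products:
  4 * 4 = 6
  8 * 4 = 11
XOR them: 6 XOR 11 = 13.
Result: 12 * 4 = 13 (in Nim).

13


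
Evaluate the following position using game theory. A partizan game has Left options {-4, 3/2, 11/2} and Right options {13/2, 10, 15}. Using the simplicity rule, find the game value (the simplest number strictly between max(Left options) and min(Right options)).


Left options: {-4, 3/2, 11/2}, max = 11/2
Right options: {13/2, 10, 15}, min = 13/2
All options are numbers and max(Left) < min(Right), so by the simplicity theorem the value is the simplest (earliest-born) number strictly between 11/2 and 13/2.
The only integer strictly between 11/2 and 13/2 is 6.
No non-integer in the interval can be simpler: if x is a non-integer in the interval, then floor(x) or ceil(x) also lies in the interval (the interval contains an integer), and both are proper prefixes of x's sign expansion, i.e. born earlier. So the game value is 6.
Game value = 6

6


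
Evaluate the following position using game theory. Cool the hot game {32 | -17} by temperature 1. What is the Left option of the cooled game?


Original game: {32 | -17} (a switch {a | b} with a > b).
Cooling by t (for t below the temperature (a - b)/2 = 49/2) taxes each move by t: {a | b} cooled by t is {a - t | b + t}.
Cooling amount: t = 1
Cooled Left option: 32 - 1 = 31
Cooled Right option: -17 + 1 = -16
Cooled game: {31 | -16}
Left option = 31

31


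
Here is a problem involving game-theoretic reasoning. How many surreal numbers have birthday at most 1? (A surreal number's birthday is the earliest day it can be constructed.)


Day 0: {|} = 0 is born. Count = 1.
Day n: the number of surreal numbers born by day n is 2^(n+1) - 1.
By day 0: 2^1 - 1 = 1
By day 1: 2^2 - 1 = 3
By day 1: 3 surreal numbers.

3


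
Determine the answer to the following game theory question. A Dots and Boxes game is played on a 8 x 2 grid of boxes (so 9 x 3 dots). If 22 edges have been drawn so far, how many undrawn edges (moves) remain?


Grid: 8 x 2 boxes, i.e. 9 rows and 3 columns of dots.
Horizontal edges: (rows + 1) * cols = 9 * 2 = 18
Vertical edges: rows * (cols + 1) = 8 * 3 = 24
Total edges: 18 + 24 = 42
Edges drawn: 22
Remaining: 42 - 22 = 20

20


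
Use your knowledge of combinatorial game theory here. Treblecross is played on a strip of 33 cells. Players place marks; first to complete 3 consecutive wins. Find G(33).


Treblecross: place X on empty cells; 3-in-a-row wins.
Playing within two cells of an existing X lets the opponent win at once, so sensible play treats the cells i-2..i+2 around each X as dead. The player left with no safe cell loses, so this is a normal-play take-away game on strips of safe cells.
Placing X at cell i (0-indexed) of a strip of k safe cells leaves independent strips of sizes max(0, i-2) and max(0, k-i-3). Hence G(k) = mex{ G(max(0,i-2)) XOR G(max(0,k-i-3)) : 0 <= i < k }, with G(0) = 0.
G(1): splits (0,0):0^0=0 -> mex({0}) = 1
G(2): splits (0,0):0^0=0 -> mex({0}) = 1
G(3): splits (0,0):0^0=0 -> mex({0}) = 1
G(4): splits (0,1):0^1=1 (0,0):0^0=0 -> mex({0, 1}) = 2
G(5): splits (0,2):0^1=1 (0,1):0^1=1 (0,0):0^0=0 -> mex({0, 1}) = 2
G(6) = mex({1}) = 0
G(7) = mex({0, 1, 2}) = 3
G(8) = mex({0, 1, 2}) = 3
G(9) = mex({0, 2}) = 1
G(10) = mex({0, 2, 3}) = 1
G(11) = mex({0, 3}) = 1
G(12) = mex({1, 3}) = 0
G(13) = mex({0, 1, 2, 3}) = 4
G(14) = mex({0, 1, 2}) = 3
G(15) = mex({0, 1, 2}) = 3
G(16) = mex({0, 1, 2, 4}) = 3
G(17) = mex({0, 1, 3, 4}) = 2
G(18) = mex({0, 1, 3, 4}) = 2
G(19) = mex({0, 1, 3, 5}) = 2
G(20) = mex({0, 1, 2, 3, 5}) = 4
G(21) = mex({0, 1, 2, 3, 5}) = 4
G(22) = mex({1, 2, 6}) = 0
G(23) = mex({0, 1, 2, 3, 4, 6}) = 5
G(24) = mex({0, 1, 2, 3, 4}) = 5
G(25) = mex({0, 1, 3, 4, 7}) = 2
G(26) = mex({0, 1, 3, 4, 5, 7}) = 2
G(27) = mex({0, 1, 3, 5}) = 2
G(28) = mex({0, 1, 2, 5}) = 3
G(29) = mex({0, 1, 2, 4, 5, 6}) = 3
G(30) = mex({1, 2, 4, 6}) = 0
G(31) = mex({0, 1, 2, 3, 4, 6}) = 5
G(32) = mex({1, 2, 3, 4, 7}) = 0
G(33) = mex({0, 3, 7}) = 1
Therefore G(33) = 1.

1


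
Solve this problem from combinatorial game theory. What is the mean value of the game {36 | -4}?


Game = {36 | -4}, a switch {a | b} with numbers a > b.
Its thermograph has left wall a - t and right wall b + t, which meet at t = (a - b)/2, where both equal (a + b)/2. So the mast (mean value) is at (a + b)/2.
Mean = (36 + (-4))/2 = 32/2 = 16

16


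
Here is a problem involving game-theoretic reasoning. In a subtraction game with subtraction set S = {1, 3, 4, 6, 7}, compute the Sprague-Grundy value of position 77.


The subtraction set is S = {1, 3, 4, 6, 7}.
G(k) = mex{ G(k - s) : s in S, s <= k }. We compute iteratively: G(0) = 0.
G(1) = mex({0}) = 1
G(2) = mex({1}) = 0
G(3) = mex({0}) = 1
G(4) = mex({0, 1}) = 2
G(5) = mex({0, 1, 2}) = 3
G(6) = mex({0, 1, 3}) = 2
G(7) = mex({0, 1, 2}) = 3
G(8) = mex({0, 1, 2, 3}) = 4
G(9) = mex({0, 1, 2, 3, 4}) = 5
G(10) = mex({1, 2, 3, 5}) = 0
G(11) = mex({0, 2, 3, 4}) = 1
G(12) = mex({1, 2, 3, 4, 5}) = 0
G(13) = mex({0, 2, 3, 5}) = 1
G(14) = mex({0, 1, 3, 4}) = 2
G(15) = mex({0, 1, 2, 4, 5}) = 3
G(16) = mex({0, 1, 3, 5}) = 2
Observe that G(10)..G(16) = 0, 1, 0, 1, 2, 3, 2 repeats G(0)..G(6) = 0, 1, 0, 1, 2, 3, 2.
For k >= max(S) = 7, G(k) is determined by the previous 7 values G(k-7)..G(k-1); a window of 7 consecutive values has recurred shifted by 10, so by induction G(k + 10) = G(k) for all k >= 0: the sequence is periodic from the start with period 10.
One period: G(0..9) = 0, 1, 0, 1, 2, 3, 2, 3, 4, 5.
77 mod 10 = 7, so G(77) = G(7) = 3.

3


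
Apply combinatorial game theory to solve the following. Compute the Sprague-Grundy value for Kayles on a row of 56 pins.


Kayles: a move removes 1 or 2 adjacent pins from a contiguous row.
Removing pins from a row of k leaves two independent rows (a, b) with a + b = k - 1 (one pin) or a + b = k - 2 (two pins); an end removal gives a = 0.
By Sprague-Grundy, G(k) = mex{ G(a) XOR G(b) } over all these splits. G(0) = 0.
G(1): splits (0,0):0^0=0 -> mex({0}) = 1
G(2): splits (0,1):0^1=1 (0,0):0^0=0 -> mex({0, 1}) = 2
G(3): splits (0,2):0^2=2 (1,1):1^1=0 (0,1):0^1=1 -> mex({0, 1, 2}) = 3
G(4): splits (0,3):0^3=3 (1,2):1^2=3 (0,2):0^2=2 (1,1):1^1=0 -> mex({0, 2, 3}) = 1
G(5): splits (0,4):0^1=1 (1,3):1^3=2 (2,2):2^2=0 (0,3):0^3=3 (1,2):1^2=3 -> mex({0, 1, 2, 3}) = 4
G(6) = mex({0, 1, 2, 4}) = 3
G(7) = mex({0, 1, 3, 4, 5}) = 2
G(8) = mex({0, 2, 3, 5, 6}) = 1
G(9) = mex({0, 1, 2, 3, 6, 7}) = 4
G(10) = mex({0, 1, 3, 4, 5, 7}) = 2
G(11) = mex({0, 1, 2, 3, 4, 5}) = 6
G(12) = mex({0, 1, 2, 3, 5, 6, 7}) = 4
G(13) = mex({0, 2, 3, 4, 6, 7}) = 1
G(14) = mex({0, 1, 4, 5, 6, 7}) = 2
G(15) = mex({0, 1, 2, 3, 4, 5, 6}) = 7
G(16) = mex({0, 2, 3, 5, 6, 7}) = 1
G(17) = mex({0, 1, 2, 3, 5, 6, 7}) = 4
G(18) = mex({0, 1, 2, 4, 5, 6}) = 3
G(19) = mex({0, 1, 3, 4, 5, 7}) = 2
G(20) = mex({0, 2, 3, 4, 5, 6, 7}) = 1
G(21) = mex({0, 1, 2, 3, 5, 6, 7}) = 4
G(22) = mex({0, 1, 2, 3, 4, 5, 7}) = 6
G(23) = mex({0, 1, 2, 3, 4, 5, 6}) = 7
G(24) = mex({0, 1, 2, 3, 5, 6, 7}) = 4
G(25) = mex({0, 2, 3, 4, 6, 7}) = 1
G(26) = mex({0, 1, 3, 4, 5, 6, 7}) = 2
G(27) = mex({0, 1, 2, 3, 4, 5, 6, 7}) = 8
G(28) = mex({0, 1, 2, 3, 4, 6, 7, 8}) = 5
G(29) = mex({0, 1, 2, 3, 5, 6, 7, 8, 9}) = 4
G(30) = mex({0, 1, 2, 3, 4, 5, 6, 9, 10}) = 7
G(31) = mex({0, 1, 3, 4, 5, 7, 10, 11}) = 2
G(32) = mex({0, 2, 3, 4, 5, 6, 7, 9, 11}) = 1
G(33) = mex({0, 1, 2, 3, 4, 5, 6, 7, 9, 12}) = 8
G(34) = mex({0, 1, 2, 3, 4, 5, 7, 8, 11, 12}) = 6
G(35) = mex({0, 1, 2, 3, 4, 5, 6, 8, 9, 10, 11}) = 7
G(36) = mex({0, 1, 2, 3, 5, 6, 7, 9, 10}) = 4
G(37) = mex({0, 2, 3, 4, 6, 7, 9, 10, 11, 12}) = 1
G(38) = mex({0, 1, 3, 4, 5, 6, 7, 9, 10, 11, 12}) = 2
G(39) = mex({0, 1, 2, 4, 5, 6, 7, 9, 10, 12, 14}) = 3
G(40) = mex({0, 2, 3, 4, 6, 7, 11, 12, 14}) = 1
G(41) = mex({0, 1, 2, 3, 5, 6, 7, 9, 10, 11, 12}) = 4
G(42) = mex({0, 1, 2, 3, 4, 5, 6, 9, 10}) = 7
G(43) = mex({0, 1, 3, 4, 5, 7, 9, 10, 12, 15}) = 2
G(44) = mex({0, 2, 3, 4, 5, 6, 7, 9, 10, 12, 15}) = 1
G(45) = mex({0, 1, 2, 3, 4, 5, 6, 7, 9, 10, 12, 14}) = 8
G(46) = mex({0, 1, 3, 4, 5, 7, 8, 11, 12, 14}) = 2
G(47) = mex({0, 1, 2, 3, 4, 5, 6, 8, 9, 10, 11, 12}) = 7
G(48) = mex({0, 1, 2, 3, 5, 6, 7, 9, 10}) = 4
G(49) = mex({0, 2, 3, 4, 6, 7, 9, 10, 11, 12, 15}) = 1
G(50) = mex({0, 1, 4, 5, 6, 7, 9, 11, 12, 14, 15}) = 2
G(51) = mex({0, 1, 2, 3, 4, 5, 6, 7, 9, 12, 14, 15}) = 8
G(52) = mex({0, 2, 3, 4, 5, 6, 7, 8, 11, 12, 15}) = 1
G(53) = mex({0, 1, 2, 3, 5, 6, 7, 8, 9, 10, 11, 12}) = 4
G(54) = mex({0, 1, 2, 3, 4, 5, 6, 9, 10}) = 7
G(55) = mex({0, 1, 3, 4, 5, 7, 9, 10, 11, 12}) = 2
G(56) = mex({0, 2, 3, 4, 5, 6, 7, 9, 10, 11, 12, 13, 14}) = 1
Therefore G(56) = 1.

1


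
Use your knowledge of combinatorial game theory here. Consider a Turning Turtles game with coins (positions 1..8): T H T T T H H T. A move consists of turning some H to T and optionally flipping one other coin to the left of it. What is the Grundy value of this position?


Coins: T H T T T H H T
Key fact: a single head at position k behaves exactly like a Nim heap of size k (turning it to T and optionally flipping a coin at j < k corresponds to moving the heap from k to j, or to 0), and heads combine as a disjunctive sum (two heads at the same place would cancel, matching j XOR j = 0). So the Nim-value is the XOR of the 1-indexed positions of the heads.
Face-up positions (1-indexed): [2, 6, 7]
XOR 0 with 2: 0 XOR 2 = 2
XOR 2 with 6: 2 XOR 6 = 4
XOR 4 with 7: 4 XOR 7 = 3
Nim-value = 3

3


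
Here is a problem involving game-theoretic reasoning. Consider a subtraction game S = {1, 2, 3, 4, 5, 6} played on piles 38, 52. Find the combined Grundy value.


Subtraction set: {1, 2, 3, 4, 5, 6}
For this subtraction set, G(n) = n mod 7 (period = max + 1 = 7).
Pile 1 (size 38): G(38) = 38 mod 7 = 3
Pile 2 (size 52): G(52) = 52 mod 7 = 3
Total Grundy value = XOR of all: 3 XOR 3 = 0

0


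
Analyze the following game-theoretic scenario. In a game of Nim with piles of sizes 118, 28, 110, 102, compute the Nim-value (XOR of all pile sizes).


We need the XOR (exclusive or) of all pile sizes.
After XOR-ing pile 1 (size 118): 0 XOR 118 = 118
After XOR-ing pile 2 (size 28): 118 XOR 28 = 106
After XOR-ing pile 3 (size 110): 106 XOR 110 = 4
After XOR-ing pile 4 (size 102): 4 XOR 102 = 98
The Nim-value of this position is 98.

98


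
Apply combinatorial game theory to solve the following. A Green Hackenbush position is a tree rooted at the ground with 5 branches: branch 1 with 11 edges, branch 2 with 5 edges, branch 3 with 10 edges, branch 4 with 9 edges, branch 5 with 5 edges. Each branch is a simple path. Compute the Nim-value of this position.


The tree has 5 branches from the ground vertex.
In Green Hackenbush, the Nim-value of a simple path of length k is k.
Branch 1: length 11, Nim-value = 11
Branch 2: length 5, Nim-value = 5
Branch 3: length 10, Nim-value = 10
Branch 4: length 9, Nim-value = 9
Branch 5: length 5, Nim-value = 5
Total Nim-value = XOR of all branch values:
0 XOR 11 = 11
11 XOR 5 = 14
14 XOR 10 = 4
4 XOR 9 = 13
13 XOR 5 = 8
Nim-value of the tree = 8

8


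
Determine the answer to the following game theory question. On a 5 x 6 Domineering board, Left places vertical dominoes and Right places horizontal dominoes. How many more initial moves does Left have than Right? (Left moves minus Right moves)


Board is 5 x 6 (rows x cols).
Left (vertical) placements: (rows-1) * cols = 4 * 6 = 24
Right (horizontal) placements: rows * (cols-1) = 5 * 5 = 25
Advantage = Left - Right = 24 - 25 = -1

-1


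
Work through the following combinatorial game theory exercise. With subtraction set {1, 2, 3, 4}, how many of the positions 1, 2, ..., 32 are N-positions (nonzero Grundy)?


Subtraction set S = {1, 2, 3, 4}, so G(n) = n mod 5.
G(n) = 0 when n is a multiple of 5.
Multiples of 5 in [1, 32]: 6
N-positions (nonzero Grundy) = 32 - 6 = 26

26


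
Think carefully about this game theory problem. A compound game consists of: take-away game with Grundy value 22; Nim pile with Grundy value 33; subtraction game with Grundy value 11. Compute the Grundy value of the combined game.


By the Sprague-Grundy theorem, the Grundy value of a sum of games is the XOR of individual Grundy values.
take-away game: Grundy value = 22. Running XOR: 0 XOR 22 = 22
Nim pile: Grundy value = 33. Running XOR: 22 XOR 33 = 55
subtraction game: Grundy value = 11. Running XOR: 55 XOR 11 = 60
The combined Grundy value is 60.

60


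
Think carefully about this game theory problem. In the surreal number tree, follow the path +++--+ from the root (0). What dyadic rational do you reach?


Sign expansion: +++--+
Rule: track bounds (lo, hi), initially (-inf, +inf). On '+', the current value becomes lo and we move to the simplest number in (value, hi): value + 1 if hi = +inf, otherwise the midpoint (value + hi)/2. On '-', the current value becomes hi and we move to value - 1 if lo = -inf, otherwise the midpoint (lo + value)/2.
Start at 0.
Step 1: sign = +, move right. Bounds: (0, +inf). Value = 1
Step 2: sign = +, move right. Bounds: (1, +inf). Value = 2
Step 3: sign = +, move right. Bounds: (2, +inf). Value = 3
Step 4: sign = -, move left. Bounds: (2, 3). Value = 5/2
Step 5: sign = -, move left. Bounds: (2, 5/2). Value = 9/4
Step 6: sign = +, move right. Bounds: (9/4, 5/2). Value = 19/8
The surreal number with sign expansion +++--+ is 19/8.

19/8


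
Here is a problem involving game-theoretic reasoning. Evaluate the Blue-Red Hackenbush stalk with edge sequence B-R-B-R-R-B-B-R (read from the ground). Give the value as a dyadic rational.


Edges (from ground): B-R-B-R-R-B-B-R
By Berlekamp's sign-expansion rule, a Blue-Red Hackenbush stalk has the value of the surreal number whose sign sequence is the edge sequence with B -> + and R -> -.
Sign sequence: +-+--++-
Trace the sign expansion in the surreal number tree, starting from 0:
Edge 1: B (sign +) -> bounds (0, +inf), value = 1
Edge 2: R (sign -) -> bounds (0, 1), value = 1/2
Edge 3: B (sign +) -> bounds (1/2, 1), value = 3/4
Edge 4: R (sign -) -> bounds (1/2, 3/4), value = 5/8
Edge 5: R (sign -) -> bounds (1/2, 5/8), value = 9/16
Edge 6: B (sign +) -> bounds (9/16, 5/8), value = 19/32
Edge 7: B (sign +) -> bounds (19/32, 5/8), value = 39/64
Edge 8: R (sign -) -> bounds (19/32, 39/64), value = 77/128
Game value = 77/128

77/128


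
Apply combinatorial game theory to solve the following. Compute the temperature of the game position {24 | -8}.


The game is {24 | -8}, a switch {a | b} with numbers a > b.
Cooling {a | b} by t gives {a - t | b + t}, which stops being hot when a - t = b + t, i.e. at t = (a - b)/2. So the temperature of a switch is (a - b)/2.
Temperature = (Left option - Right option) / 2
= (24 - (-8)) / 2
= 32 / 2
= 16

16


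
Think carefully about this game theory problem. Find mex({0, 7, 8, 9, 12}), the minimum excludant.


Set = {0, 7, 8, 9, 12}
0 is in the set.
1 is NOT in the set. This is the mex.
mex = 1

1


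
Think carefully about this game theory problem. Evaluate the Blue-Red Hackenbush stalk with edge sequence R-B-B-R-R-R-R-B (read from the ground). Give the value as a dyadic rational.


Edges (from ground): R-B-B-R-R-R-R-B
By Berlekamp's sign-expansion rule, a Blue-Red Hackenbush stalk has the value of the surreal number whose sign sequence is the edge sequence with B -> + and R -> -.
Sign sequence: -++----+
Trace the sign expansion in the surreal number tree, starting from 0:
Edge 1: R (sign -) -> bounds (-inf, 0), value = -1
Edge 2: B (sign +) -> bounds (-1, 0), value = -1/2
Edge 3: B (sign +) -> bounds (-1/2, 0), value = -1/4
Edge 4: R (sign -) -> bounds (-1/2, -1/4), value = -3/8
Edge 5: R (sign -) -> bounds (-1/2, -3/8), value = -7/16
Edge 6: R (sign -) -> bounds (-1/2, -7/16), value = -15/32
Edge 7: R (sign -) -> bounds (-1/2, -15/32), value = -31/64
Edge 8: B (sign +) -> bounds (-31/64, -15/32), value = -61/128
Game value = -61/128

-61/128


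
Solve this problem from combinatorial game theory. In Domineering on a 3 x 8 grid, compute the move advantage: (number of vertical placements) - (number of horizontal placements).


Board is 3 x 8 (rows x cols).
Left (vertical) placements: (rows-1) * cols = 2 * 8 = 16
Right (horizontal) placements: rows * (cols-1) = 3 * 7 = 21
Advantage = Left - Right = 16 - 21 = -5

-5


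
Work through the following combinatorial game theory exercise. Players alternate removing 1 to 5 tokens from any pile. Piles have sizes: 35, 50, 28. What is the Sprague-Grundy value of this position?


Subtraction set: {1, 2, 3, 4, 5}
For this subtraction set, G(n) = n mod 6 (period = max + 1 = 6).
Pile 1 (size 35): G(35) = 35 mod 6 = 5
Pile 2 (size 50): G(50) = 50 mod 6 = 2
Pile 3 (size 28): G(28) = 28 mod 6 = 4
Total Grundy value = XOR of all: 5 XOR 2 XOR 4 = 3

3


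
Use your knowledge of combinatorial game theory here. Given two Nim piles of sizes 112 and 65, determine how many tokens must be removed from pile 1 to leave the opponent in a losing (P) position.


Piles: 112 and 65
Current XOR: 112 XOR 65 = 49 (non-zero, so this is an N-position).
To make the XOR zero, we need to find a move that balances the piles.
For pile 1 (size 112): target = 112 XOR 49 = 65
We reduce pile 1 from 112 to 65.
Tokens removed: 112 - 65 = 47
Verification: 65 XOR 65 = 0

47


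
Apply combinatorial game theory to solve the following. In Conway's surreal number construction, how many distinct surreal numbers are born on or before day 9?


Day 0: {|} = 0 is born. Count = 1.
Day n: the number of surreal numbers born by day n is 2^(n+1) - 1.
By day 0: 2^1 - 1 = 1
By day 1: 2^2 - 1 = 3
By day 2: 2^3 - 1 = 7
By day 3: 2^4 - 1 = 15
By day 4: 2^5 - 1 = 31
By day 5: 2^6 - 1 = 63
By day 6: 2^7 - 1 = 127
By day 7: 2^8 - 1 = 255
By day 8: 2^9 - 1 = 511
By day 9: 2^10 - 1 = 1023
By day 9: 1023 surreal numbers.

1023


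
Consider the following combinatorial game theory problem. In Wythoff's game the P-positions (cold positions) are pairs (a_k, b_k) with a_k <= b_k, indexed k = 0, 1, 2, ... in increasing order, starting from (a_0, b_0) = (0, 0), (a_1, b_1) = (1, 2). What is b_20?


By Wythoff's theorem, a_k = floor(k * phi) and b_k = floor(k * phi^2) = a_k + k, where phi = (1 + sqrt(5))/2 is the golden ratio.
phi = (1 + sqrt(5))/2 = 1.618034
phi^2 = phi + 1 = 2.618034
k = 20
k * phi^2 = 20 * 2.618034 = 52.360680
b_20 = floor(k * phi^2) = 52 (check: a_20 + k = 32 + 20 = 52)

52


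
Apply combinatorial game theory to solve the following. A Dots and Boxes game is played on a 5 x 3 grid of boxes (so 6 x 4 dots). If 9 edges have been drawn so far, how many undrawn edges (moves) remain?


Grid: 5 x 3 boxes, i.e. 6 rows and 4 columns of dots.
Horizontal edges: (rows + 1) * cols = 6 * 3 = 18
Vertical edges: rows * (cols + 1) = 5 * 4 = 20
Total edges: 18 + 20 = 38
Edges drawn: 9
Remaining: 38 - 9 = 29

29


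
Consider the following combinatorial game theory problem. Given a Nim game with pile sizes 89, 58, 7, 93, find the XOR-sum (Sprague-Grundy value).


We need the XOR (exclusive or) of all pile sizes.
After XOR-ing pile 1 (size 89): 0 XOR 89 = 89
After XOR-ing pile 2 (size 58): 89 XOR 58 = 99
After XOR-ing pile 3 (size 7): 99 XOR 7 = 100
After XOR-ing pile 4 (size 93): 100 XOR 93 = 57
The Nim-value of this position is 57.

57


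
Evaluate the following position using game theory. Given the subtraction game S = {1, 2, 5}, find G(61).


The subtraction set is S = {1, 2, 5}.
G(k) = mex{ G(k - s) : s in S, s <= k }. We compute iteratively: G(0) = 0.
G(1) = mex({0}) = 1
G(2) = mex({0, 1}) = 2
G(3) = mex({1, 2}) = 0
G(4) = mex({0, 2}) = 1
G(5) = mex({0, 1}) = 2
G(6) = mex({1, 2}) = 0
G(7) = mex({0, 2}) = 1
Observe that G(3)..G(7) = 0, 1, 2, 0, 1 repeats G(0)..G(4) = 0, 1, 2, 0, 1.
For k >= max(S) = 5, G(k) is determined by the previous 5 values G(k-5)..G(k-1); a window of 5 consecutive values has recurred shifted by 3, so by induction G(k + 3) = G(k) for all k >= 0: the sequence is periodic from the start with period 3.
One period: G(0..2) = 0, 1, 2.
61 mod 3 = 1, so G(61) = G(1) = 1.

1


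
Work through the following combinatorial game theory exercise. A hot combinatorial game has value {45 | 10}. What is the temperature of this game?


The game is {45 | 10}, a switch {a | b} with numbers a > b.
Cooling {a | b} by t gives {a - t | b + t}, which stops being hot when a - t = b + t, i.e. at t = (a - b)/2. So the temperature of a switch is (a - b)/2.
Temperature = (Left option - Right option) / 2
= (45 - (10)) / 2
= 35 / 2
= 35/2

35/2


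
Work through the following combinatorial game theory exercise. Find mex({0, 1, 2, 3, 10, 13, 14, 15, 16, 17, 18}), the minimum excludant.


Set = {0, 1, 2, 3, 10, 13, 14, 15, 16, 17, 18}
0 is in the set.
1 is in the set.
2 is in the set.
3 is in the set.
4 is NOT in the set. This is the mex.
mex = 4

4


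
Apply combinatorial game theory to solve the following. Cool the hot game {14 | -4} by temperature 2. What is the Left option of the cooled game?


Original game: {14 | -4} (a switch {a | b} with a > b).
Cooling by t (for t below the temperature (a - b)/2 = 9) taxes each move by t: {a | b} cooled by t is {a - t | b + t}.
Cooling amount: t = 2
Cooled Left option: 14 - 2 = 12
Cooled Right option: -4 + 2 = -2
Cooled game: {12 | -2}
Left option = 12

12


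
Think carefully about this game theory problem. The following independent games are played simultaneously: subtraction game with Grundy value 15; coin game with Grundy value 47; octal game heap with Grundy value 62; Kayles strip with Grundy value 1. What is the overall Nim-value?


By the Sprague-Grundy theorem, the Grundy value of a sum of games is the XOR of individual Grundy values.
subtraction game: Grundy value = 15. Running XOR: 0 XOR 15 = 15
coin game: Grundy value = 47. Running XOR: 15 XOR 47 = 32
octal game heap: Grundy value = 62. Running XOR: 32 XOR 62 = 30
Kayles strip: Grundy value = 1. Running XOR: 30 XOR 1 = 31
The combined Grundy value is 31.

31


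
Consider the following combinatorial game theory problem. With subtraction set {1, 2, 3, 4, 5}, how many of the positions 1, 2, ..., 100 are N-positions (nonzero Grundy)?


Subtraction set S = {1, 2, 3, 4, 5}, so G(n) = n mod 6.
G(n) = 0 when n is a multiple of 6.
Multiples of 6 in [1, 100]: 16
N-positions (nonzero Grundy) = 100 - 16 = 84

84


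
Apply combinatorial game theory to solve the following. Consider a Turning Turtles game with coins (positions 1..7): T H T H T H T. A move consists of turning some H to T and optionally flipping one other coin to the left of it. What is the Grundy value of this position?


Coins: T H T H T H T
Key fact: a single head at position k behaves exactly like a Nim heap of size k (turning it to T and optionally flipping a coin at j < k corresponds to moving the heap from k to j, or to 0), and heads combine as a disjunctive sum (two heads at the same place would cancel, matching j XOR j = 0). So the Nim-value is the XOR of the 1-indexed positions of the heads.
Face-up positions (1-indexed): [2, 4, 6]
XOR 0 with 2: 0 XOR 2 = 2
XOR 2 with 4: 2 XOR 4 = 6
XOR 6 with 6: 6 XOR 6 = 0
Nim-value = 0

0


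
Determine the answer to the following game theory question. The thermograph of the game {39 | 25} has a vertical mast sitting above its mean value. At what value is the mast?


Game = {39 | 25}, a switch {a | b} with numbers a > b.
Its thermograph has left wall a - t and right wall b + t, which meet at t = (a - b)/2, where both equal (a + b)/2. So the mast (mean value) is at (a + b)/2.
Mean = (39 + (25))/2 = 64/2 = 32

32


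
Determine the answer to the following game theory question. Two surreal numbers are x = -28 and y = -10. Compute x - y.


x = -28, y = -10
x - y = -28 - -10 = -18

-18


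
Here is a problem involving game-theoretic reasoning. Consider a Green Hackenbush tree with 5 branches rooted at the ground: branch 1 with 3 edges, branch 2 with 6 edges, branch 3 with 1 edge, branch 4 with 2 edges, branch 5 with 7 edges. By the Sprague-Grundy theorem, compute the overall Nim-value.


The tree has 5 branches from the ground vertex.
In Green Hackenbush, the Nim-value of a simple path of length k is k.
Branch 1: length 3, Nim-value = 3
Branch 2: length 6, Nim-value = 6
Branch 3: length 1, Nim-value = 1
Branch 4: length 2, Nim-value = 2
Branch 5: length 7, Nim-value = 7
Total Nim-value = XOR of all branch values:
0 XOR 3 = 3
3 XOR 6 = 5
5 XOR 1 = 4
4 XOR 2 = 6
6 XOR 7 = 1
Nim-value of the tree = 1

1


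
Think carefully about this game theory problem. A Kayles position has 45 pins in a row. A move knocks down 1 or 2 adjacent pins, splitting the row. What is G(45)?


Kayles: a move removes 1 or 2 adjacent pins from a contiguous row.
Removing pins from a row of k leaves two independent rows (a, b) with a + b = k - 1 (one pin) or a + b = k - 2 (two pins); an end removal gives a = 0.
By Sprague-Grundy, G(k) = mex{ G(a) XOR G(b) } over all these splits. G(0) = 0.
G(1): splits (0,0):0^0=0 -> mex({0}) = 1
G(2): splits (0,1):0^1=1 (0,0):0^0=0 -> mex({0, 1}) = 2
G(3): splits (0,2):0^2=2 (1,1):1^1=0 (0,1):0^1=1 -> mex({0, 1, 2}) = 3
G(4): splits (0,3):0^3=3 (1,2):1^2=3 (0,2):0^2=2 (1,1):1^1=0 -> mex({0, 2, 3}) = 1
G(5): splits (0,4):0^1=1 (1,3):1^3=2 (2,2):2^2=0 (0,3):0^3=3 (1,2):1^2=3 -> mex({0, 1, 2, 3}) = 4
G(6) = mex({0, 1, 2, 4}) = 3
G(7) = mex({0, 1, 3, 4, 5}) = 2
G(8) = mex({0, 2, 3, 5, 6}) = 1
G(9) = mex({0, 1, 2, 3, 6, 7}) = 4
G(10) = mex({0, 1, 3, 4, 5, 7}) = 2
G(11) = mex({0, 1, 2, 3, 4, 5}) = 6
G(12) = mex({0, 1, 2, 3, 5, 6, 7}) = 4
G(13) = mex({0, 2, 3, 4, 6, 7}) = 1
G(14) = mex({0, 1, 4, 5, 6, 7}) = 2
G(15) = mex({0, 1, 2, 3, 4, 5, 6}) = 7
G(16) = mex({0, 2, 3, 5, 6, 7}) = 1
G(17) = mex({0, 1, 2, 3, 5, 6, 7}) = 4
G(18) = mex({0, 1, 2, 4, 5, 6}) = 3
G(19) = mex({0, 1, 3, 4, 5, 7}) = 2
G(20) = mex({0, 2, 3, 4, 5, 6, 7}) = 1
G(21) = mex({0, 1, 2, 3, 5, 6, 7}) = 4
G(22) = mex({0, 1, 2, 3, 4, 5, 7}) = 6
G(23) = mex({0, 1, 2, 3, 4, 5, 6}) = 7
G(24) = mex({0, 1, 2, 3, 5, 6, 7}) = 4
G(25) = mex({0, 2, 3, 4, 6, 7}) = 1
G(26) = mex({0, 1, 3, 4, 5, 6, 7}) = 2
G(27) = mex({0, 1, 2, 3, 4, 5, 6, 7}) = 8
G(28) = mex({0, 1, 2, 3, 4, 6, 7, 8}) = 5
G(29) = mex({0, 1, 2, 3, 5, 6, 7, 8, 9}) = 4
G(30) = mex({0, 1, 2, 3, 4, 5, 6, 9, 10}) = 7
G(31) = mex({0, 1, 3, 4, 5, 7, 10, 11}) = 2
G(32) = mex({0, 2, 3, 4, 5, 6, 7, 9, 11}) = 1
G(33) = mex({0, 1, 2, 3, 4, 5, 6, 7, 9, 12}) = 8
G(34) = mex({0, 1, 2, 3, 4, 5, 7, 8, 11, 12}) = 6
G(35) = mex({0, 1, 2, 3, 4, 5, 6, 8, 9, 10, 11}) = 7
G(36) = mex({0, 1, 2, 3, 5, 6, 7, 9, 10}) = 4
G(37) = mex({0, 2, 3, 4, 6, 7, 9, 10, 11, 12}) = 1
G(38) = mex({0, 1, 3, 4, 5, 6, 7, 9, 10, 11, 12}) = 2
G(39) = mex({0, 1, 2, 4, 5, 6, 7, 9, 10, 12, 14}) = 3
G(40) = mex({0, 2, 3, 4, 6, 7, 11, 12, 14}) = 1
G(41) = mex({0, 1, 2, 3, 5, 6, 7, 9, 10, 11, 12}) = 4
G(42) = mex({0, 1, 2, 3, 4, 5, 6, 9, 10}) = 7
G(43) = mex({0, 1, 3, 4, 5, 7, 9, 10, 12, 15}) = 2
G(44) = mex({0, 2, 3, 4, 5, 6, 7, 9, 10, 12, 15}) = 1
G(45) = mex({0, 1, 2, 3, 4, 5, 6, 7, 9, 10, 12, 14}) = 8
Therefore G(45) = 8.

8


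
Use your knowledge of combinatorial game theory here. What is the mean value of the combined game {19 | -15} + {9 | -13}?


G1 = {19 | -15}, G2 = {9 | -13}
Each is a switch {a | b} with numbers a > b; its mean value is (a + b)/2, and mean value is additive over game sums: m(G1 + G2) = m(G1) + m(G2).
Mean of G1 = (19 + (-15))/2 = 4/2 = 2
Mean of G2 = (9 + (-13))/2 = -4/2 = -2
Mean of G1 + G2 = 2 + -2 = 0

0


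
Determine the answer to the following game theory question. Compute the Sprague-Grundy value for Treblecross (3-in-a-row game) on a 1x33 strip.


Treblecross: place X on empty cells; 3-in-a-row wins.
Playing within two cells of an existing X lets the opponent win at once, so sensible play treats the cells i-2..i+2 around each X as dead. The player left with no safe cell loses, so this is a normal-play take-away game on strips of safe cells.
Placing X at cell i (0-indexed) of a strip of k safe cells leaves independent strips of sizes max(0, i-2) and max(0, k-i-3). Hence G(k) = mex{ G(max(0,i-2)) XOR G(max(0,k-i-3)) : 0 <= i < k }, with G(0) = 0.
G(1): splits (0,0):0^0=0 -> mex({0}) = 1
G(2): splits (0,0):0^0=0 -> mex({0}) = 1
G(3): splits (0,0):0^0=0 -> mex({0}) = 1
G(4): splits (0,1):0^1=1 (0,0):0^0=0 -> mex({0, 1}) = 2
G(5): splits (0,2):0^1=1 (0,1):0^1=1 (0,0):0^0=0 -> mex({0, 1}) = 2
G(6) = mex({1}) = 0
G(7) = mex({0, 1, 2}) = 3
G(8) = mex({0, 1, 2}) = 3
G(9) = mex({0, 2}) = 1
G(10) = mex({0, 2, 3}) = 1
G(11) = mex({0, 3}) = 1
G(12) = mex({1, 3}) = 0
G(13) = mex({0, 1, 2, 3}) = 4
G(14) = mex({0, 1, 2}) = 3
G(15) = mex({0, 1, 2}) = 3
G(16) = mex({0, 1, 2, 4}) = 3
G(17) = mex({0, 1, 3, 4}) = 2
G(18) = mex({0, 1, 3, 4}) = 2
G(19) = mex({0, 1, 3, 5}) = 2
G(20) = mex({0, 1, 2, 3, 5}) = 4
G(21) = mex({0, 1, 2, 3, 5}) = 4
G(22) = mex({1, 2, 6}) = 0
G(23) = mex({0, 1, 2, 3, 4, 6}) = 5
G(24) = mex({0, 1, 2, 3, 4}) = 5
G(25) = mex({0, 1, 3, 4, 7}) = 2
G(26) = mex({0, 1, 3, 4, 5, 7}) = 2
G(27) = mex({0, 1, 3, 5}) = 2
G(28) = mex({0, 1, 2, 5}) = 3
G(29) = mex({0, 1, 2, 4, 5, 6}) = 3
G(30) = mex({1, 2, 4, 6}) = 0
G(31) = mex({0, 1, 2, 3, 4, 6}) = 5
G(32) = mex({1, 2, 3, 4, 7}) = 0
G(33) = mex({0, 3, 7}) = 1
Therefore G(33) = 1.

1


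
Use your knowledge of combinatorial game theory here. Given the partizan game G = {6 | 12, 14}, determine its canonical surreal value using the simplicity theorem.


Left options: {6}, max = 6
Right options: {12, 14}, min = 12
All options are numbers and max(Left) < min(Right), so by the simplicity theorem the value is the simplest (earliest-born) number strictly between 6 and 12.
Integers 7 through 11 all lie strictly between 6 and 12.
Among integers, the simplest (lowest birthday = smallest |n|; 0 is born on day 0, +-n on day n) is 7.
No non-integer in the interval can be simpler: if x is a non-integer in the interval, then floor(x) or ceil(x) also lies in the interval (the interval contains an integer), and both are proper prefixes of x's sign expansion, i.e. born earlier. So the game value is 7.
Game value = 7

7


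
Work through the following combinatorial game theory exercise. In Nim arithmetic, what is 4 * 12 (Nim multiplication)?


Nim multiplication is bilinear over XOR: (u XOR v) * w = (u*w) XOR (v*w).
So we split each operand into its bit components and XOR the pairwise Nim products.
4 = 4 (as XOR of powers of 2).
12 = 4 + 8 (as XOR of powers of 2).
Using the standard Nim-product table on single bits:
  2*2 = 3,   2*4 = 8,   2*8 = 12,
  4*4 = 6,   4*8 = 11,  8*8 = 13,
and  1*x = x (identity), k*l = l*k (commutative).
Pairwise Nim products:
  4 * 4 = 6
  4 * 8 = 11
XOR them: 6 XOR 11 = 13.
Result: 4 * 12 = 13 (in Nim).

13


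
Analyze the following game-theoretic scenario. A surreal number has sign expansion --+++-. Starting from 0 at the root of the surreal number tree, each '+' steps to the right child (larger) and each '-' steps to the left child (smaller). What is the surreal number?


Sign expansion: --+++-
Rule: track bounds (lo, hi), initially (-inf, +inf). On '+', the current value becomes lo and we move to the simplest number in (value, hi): value + 1 if hi = +inf, otherwise the midpoint (value + hi)/2. On '-', the current value becomes hi and we move to value - 1 if lo = -inf, otherwise the midpoint (lo + value)/2.
Start at 0.
Step 1: sign = -, move left. Bounds: (-inf, 0). Value = -1
Step 2: sign = -, move left. Bounds: (-inf, -1). Value = -2
Step 3: sign = +, move right. Bounds: (-2, -1). Value = -3/2
Step 4: sign = +, move right. Bounds: (-3/2, -1). Value = -5/4
Step 5: sign = +, move right. Bounds: (-5/4, -1). Value = -9/8
Step 6: sign = -, move left. Bounds: (-5/4, -9/8). Value = -19/16
The surreal number with sign expansion --+++- is -19/16.

-19/16


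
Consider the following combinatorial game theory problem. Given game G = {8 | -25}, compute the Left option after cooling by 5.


Original game: {8 | -25} (a switch {a | b} with a > b).
Cooling by t (for t below the temperature (a - b)/2 = 33/2) taxes each move by t: {a | b} cooled by t is {a - t | b + t}.
Cooling amount: t = 5
Cooled Left option: 8 - 5 = 3
Cooled Right option: -25 + 5 = -20
Cooled game: {3 | -20}
Left option = 3

3


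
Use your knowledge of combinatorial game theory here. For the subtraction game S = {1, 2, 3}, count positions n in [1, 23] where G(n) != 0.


Subtraction set S = {1, 2, 3}, so G(n) = n mod 4.
G(n) = 0 when n is a multiple of 4.
Multiples of 4 in [1, 23]: 5
N-positions (nonzero Grundy) = 23 - 5 = 18

18


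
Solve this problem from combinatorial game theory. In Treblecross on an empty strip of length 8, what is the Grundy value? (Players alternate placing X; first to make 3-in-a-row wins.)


Treblecross: place X on empty cells; 3-in-a-row wins.
Playing within two cells of an existing X lets the opponent win at once, so sensible play treats the cells i-2..i+2 around each X as dead. The player left with no safe cell loses, so this is a normal-play take-away game on strips of safe cells.
Placing X at cell i (0-indexed) of a strip of k safe cells leaves independent strips of sizes max(0, i-2) and max(0, k-i-3). Hence G(k) = mex{ G(max(0,i-2)) XOR G(max(0,k-i-3)) : 0 <= i < k }, with G(0) = 0.
G(1): splits (0,0):0^0=0 -> mex({0}) = 1
G(2): splits (0,0):0^0=0 -> mex({0}) = 1
G(3): splits (0,0):0^0=0 -> mex({0}) = 1
G(4): splits (0,1):0^1=1 (0,0):0^0=0 -> mex({0, 1}) = 2
G(5): splits (0,2):0^1=1 (0,1):0^1=1 (0,0):0^0=0 -> mex({0, 1}) = 2
G(6) = mex({1}) = 0
G(7) = mex({0, 1, 2}) = 3
G(8) = mex({0, 1, 2}) = 3
Therefore G(8) = 3.

3


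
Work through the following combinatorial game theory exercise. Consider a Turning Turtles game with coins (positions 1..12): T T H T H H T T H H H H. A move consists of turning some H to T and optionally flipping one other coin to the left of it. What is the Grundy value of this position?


Coins: T T H T H H T T H H H H
Key fact: a single head at position k behaves exactly like a Nim heap of size k (turning it to T and optionally flipping a coin at j < k corresponds to moving the heap from k to j, or to 0), and heads combine as a disjunctive sum (two heads at the same place would cancel, matching j XOR j = 0). So the Nim-value is the XOR of the 1-indexed positions of the heads.
Face-up positions (1-indexed): [3, 5, 6, 9, 10, 11, 12]
XOR 0 with 3: 0 XOR 3 = 3
XOR 3 with 5: 3 XOR 5 = 6
XOR 6 with 6: 6 XOR 6 = 0
XOR 0 with 9: 0 XOR 9 = 9
XOR 9 with 10: 9 XOR 10 = 3
XOR 3 with 11: 3 XOR 11 = 8
XOR 8 with 12: 8 XOR 12 = 4
Nim-value = 4

4


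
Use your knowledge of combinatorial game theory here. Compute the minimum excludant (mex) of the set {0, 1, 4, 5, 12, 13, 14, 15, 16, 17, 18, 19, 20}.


Set = {0, 1, 4, 5, 12, 13, 14, 15, 16, 17, 18, 19, 20}
0 is in the set.
1 is in the set.
2 is NOT in the set. This is the mex.
mex = 2

2


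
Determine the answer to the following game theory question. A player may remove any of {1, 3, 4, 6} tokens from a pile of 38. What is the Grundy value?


The subtraction set is S = {1, 3, 4, 6}.
G(k) = mex{ G(k - s) : s in S, s <= k }. We compute iteratively: G(0) = 0.
G(1) = mex({0}) = 1
G(2) = mex({1}) = 0
G(3) = mex({0}) = 1
G(4) = mex({0, 1}) = 2
G(5) = mex({0, 1, 2}) = 3
G(6) = mex({0, 1, 3}) = 2
G(7) = mex({1, 2}) = 0
G(8) = mex({0, 2, 3}) = 1
G(9) = mex({1, 2, 3}) = 0
G(10) = mex({0, 2}) = 1
G(11) = mex({0, 1, 3}) = 2
G(12) = mex({0, 1, 2}) = 3
Observe that G(7)..G(12) = 0, 1, 0, 1, 2, 3 repeats G(0)..G(5) = 0, 1, 0, 1, 2, 3.
For k >= max(S) = 6, G(k) is determined by the previous 6 values G(k-6)..G(k-1); a window of 6 consecutive values has recurred shifted by 7, so by induction G(k + 7) = G(k) for all k >= 0: the sequence is periodic from the start with period 7.
One period: G(0..6) = 0, 1, 0, 1, 2, 3, 2.
38 mod 7 = 3, so G(38) = G(3) = 1.

1


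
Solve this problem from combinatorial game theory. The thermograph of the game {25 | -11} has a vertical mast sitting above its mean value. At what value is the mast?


Game = {25 | -11}, a switch {a | b} with numbers a > b.
Its thermograph has left wall a - t and right wall b + t, which meet at t = (a - b)/2, where both equal (a + b)/2. So the mast (mean value) is at (a + b)/2.
Mean = (25 + (-11))/2 = 14/2 = 7

7


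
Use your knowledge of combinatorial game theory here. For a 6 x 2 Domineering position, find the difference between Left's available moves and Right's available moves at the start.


Board is 6 x 2 (rows x cols).
Left (vertical) placements: (rows-1) * cols = 5 * 2 = 10
Right (horizontal) placements: rows * (cols-1) = 6 * 1 = 6
Advantage = Left - Right = 10 - 6 = 4

4


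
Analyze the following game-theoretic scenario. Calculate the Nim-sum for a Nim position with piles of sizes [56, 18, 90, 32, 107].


We need the XOR (exclusive or) of all pile sizes.
After XOR-ing pile 1 (size 56): 0 XOR 56 = 56
After XOR-ing pile 2 (size 18): 56 XOR 18 = 42
After XOR-ing pile 3 (size 90): 42 XOR 90 = 112
After XOR-ing pile 4 (size 32): 112 XOR 32 = 80
After XOR-ing pile 5 (size 107): 80 XOR 107 = 59
The Nim-value of this position is 59.

59


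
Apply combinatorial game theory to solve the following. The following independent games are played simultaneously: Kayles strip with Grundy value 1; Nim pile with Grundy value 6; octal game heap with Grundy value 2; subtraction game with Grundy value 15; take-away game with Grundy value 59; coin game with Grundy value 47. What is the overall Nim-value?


By the Sprague-Grundy theorem, the Grundy value of a sum of games is the XOR of individual Grundy values.
Kayles strip: Grundy value = 1. Running XOR: 0 XOR 1 = 1
Nim pile: Grundy value = 6. Running XOR: 1 XOR 6 = 7
octal game heap: Grundy value = 2. Running XOR: 7 XOR 2 = 5
subtraction game: Grundy value = 15. Running XOR: 5 XOR 15 = 10
take-away game: Grundy value = 59. Running XOR: 10 XOR 59 = 49
coin game: Grundy value = 47. Running XOR: 49 XOR 47 = 30
The combined Grundy value is 30.

30


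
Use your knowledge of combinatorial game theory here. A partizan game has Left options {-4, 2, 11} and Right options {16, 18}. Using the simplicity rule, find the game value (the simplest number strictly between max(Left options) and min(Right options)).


Left options: {-4, 2, 11}, max = 11
Right options: {16, 18}, min = 16
All options are numbers and max(Left) < min(Right), so by the simplicity theorem the value is the simplest (earliest-born) number strictly between 11 and 16.
Integers 12 through 15 all lie strictly between 11 and 16.
Among integers, the simplest (lowest birthday = smallest |n|; 0 is born on day 0, +-n on day n) is 12.
No non-integer in the interval can be simpler: if x is a non-integer in the interval, then floor(x) or ceil(x) also lies in the interval (the interval contains an integer), and both are proper prefixes of x's sign expansion, i.e. born earlier. So the game value is 12.
Game value = 12

12


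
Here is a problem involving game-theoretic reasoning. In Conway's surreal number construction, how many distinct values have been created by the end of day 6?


Day 0: {|} = 0 is born. Count = 1.
Day n: the number of surreal numbers born by day n is 2^(n+1) - 1.
By day 0: 2^1 - 1 = 1
By day 1: 2^2 - 1 = 3
By day 2: 2^3 - 1 = 7
By day 3: 2^4 - 1 = 15
By day 4: 2^5 - 1 = 31
By day 5: 2^6 - 1 = 63
By day 6: 2^7 - 1 = 127
By day 6: 127 surreal numbers.

127


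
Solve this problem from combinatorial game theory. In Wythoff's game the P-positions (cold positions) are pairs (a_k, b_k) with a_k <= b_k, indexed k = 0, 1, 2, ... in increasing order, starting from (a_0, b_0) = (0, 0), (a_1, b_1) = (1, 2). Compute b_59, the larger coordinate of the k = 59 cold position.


By Wythoff's theorem, a_k = floor(k * phi) and b_k = floor(k * phi^2) = a_k + k, where phi = (1 + sqrt(5))/2 is the golden ratio.
phi = (1 + sqrt(5))/2 = 1.618034
phi^2 = phi + 1 = 2.618034
k = 59
k * phi^2 = 59 * 2.618034 = 154.464005
b_59 = floor(k * phi^2) = 154 (check: a_59 + k = 95 + 59 = 154)

154
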